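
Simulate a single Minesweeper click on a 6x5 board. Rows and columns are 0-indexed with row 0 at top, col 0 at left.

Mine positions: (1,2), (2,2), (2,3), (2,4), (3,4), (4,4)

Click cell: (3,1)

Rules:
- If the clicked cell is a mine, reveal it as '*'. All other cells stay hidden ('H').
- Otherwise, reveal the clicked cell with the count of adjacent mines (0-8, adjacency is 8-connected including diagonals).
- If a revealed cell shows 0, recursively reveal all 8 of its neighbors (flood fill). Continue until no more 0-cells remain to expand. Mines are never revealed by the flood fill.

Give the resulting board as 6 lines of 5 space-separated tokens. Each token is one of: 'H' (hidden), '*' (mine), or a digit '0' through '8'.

H H H H H
H H H H H
H H H H H
H 1 H H H
H H H H H
H H H H H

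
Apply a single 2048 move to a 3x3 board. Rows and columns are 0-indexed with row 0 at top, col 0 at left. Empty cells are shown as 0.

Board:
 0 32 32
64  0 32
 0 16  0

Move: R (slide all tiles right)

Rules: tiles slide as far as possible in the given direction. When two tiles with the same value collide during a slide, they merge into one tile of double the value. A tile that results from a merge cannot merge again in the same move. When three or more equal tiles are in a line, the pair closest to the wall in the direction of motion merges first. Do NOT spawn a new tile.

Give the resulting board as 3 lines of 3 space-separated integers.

Answer:  0  0 64
 0 64 32
 0  0 16

Derivation:
Slide right:
row 0: [0, 32, 32] -> [0, 0, 64]
row 1: [64, 0, 32] -> [0, 64, 32]
row 2: [0, 16, 0] -> [0, 0, 16]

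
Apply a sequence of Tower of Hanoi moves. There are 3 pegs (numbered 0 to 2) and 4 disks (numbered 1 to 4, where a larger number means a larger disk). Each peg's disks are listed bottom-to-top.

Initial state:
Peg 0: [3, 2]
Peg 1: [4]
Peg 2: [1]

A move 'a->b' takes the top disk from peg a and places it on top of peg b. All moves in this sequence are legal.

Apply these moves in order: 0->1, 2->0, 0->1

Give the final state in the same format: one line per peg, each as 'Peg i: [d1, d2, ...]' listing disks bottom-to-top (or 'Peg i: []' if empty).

After move 1 (0->1):
Peg 0: [3]
Peg 1: [4, 2]
Peg 2: [1]

After move 2 (2->0):
Peg 0: [3, 1]
Peg 1: [4, 2]
Peg 2: []

After move 3 (0->1):
Peg 0: [3]
Peg 1: [4, 2, 1]
Peg 2: []

Answer: Peg 0: [3]
Peg 1: [4, 2, 1]
Peg 2: []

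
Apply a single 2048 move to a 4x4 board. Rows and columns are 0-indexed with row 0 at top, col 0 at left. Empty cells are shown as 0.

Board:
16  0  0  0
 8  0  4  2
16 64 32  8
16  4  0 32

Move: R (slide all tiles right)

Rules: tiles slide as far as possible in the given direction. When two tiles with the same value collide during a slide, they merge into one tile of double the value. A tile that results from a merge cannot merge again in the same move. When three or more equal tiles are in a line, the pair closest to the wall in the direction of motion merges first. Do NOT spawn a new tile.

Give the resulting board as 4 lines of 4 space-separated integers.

Answer:  0  0  0 16
 0  8  4  2
16 64 32  8
 0 16  4 32

Derivation:
Slide right:
row 0: [16, 0, 0, 0] -> [0, 0, 0, 16]
row 1: [8, 0, 4, 2] -> [0, 8, 4, 2]
row 2: [16, 64, 32, 8] -> [16, 64, 32, 8]
row 3: [16, 4, 0, 32] -> [0, 16, 4, 32]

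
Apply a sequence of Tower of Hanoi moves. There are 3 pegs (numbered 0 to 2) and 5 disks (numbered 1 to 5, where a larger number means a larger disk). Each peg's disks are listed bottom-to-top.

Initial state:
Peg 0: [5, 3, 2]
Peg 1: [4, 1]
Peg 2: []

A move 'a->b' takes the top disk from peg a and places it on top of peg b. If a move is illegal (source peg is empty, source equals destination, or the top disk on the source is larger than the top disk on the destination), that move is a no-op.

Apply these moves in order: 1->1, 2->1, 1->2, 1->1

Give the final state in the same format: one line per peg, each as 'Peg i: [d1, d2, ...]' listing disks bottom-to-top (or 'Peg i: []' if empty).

After move 1 (1->1):
Peg 0: [5, 3, 2]
Peg 1: [4, 1]
Peg 2: []

After move 2 (2->1):
Peg 0: [5, 3, 2]
Peg 1: [4, 1]
Peg 2: []

After move 3 (1->2):
Peg 0: [5, 3, 2]
Peg 1: [4]
Peg 2: [1]

After move 4 (1->1):
Peg 0: [5, 3, 2]
Peg 1: [4]
Peg 2: [1]

Answer: Peg 0: [5, 3, 2]
Peg 1: [4]
Peg 2: [1]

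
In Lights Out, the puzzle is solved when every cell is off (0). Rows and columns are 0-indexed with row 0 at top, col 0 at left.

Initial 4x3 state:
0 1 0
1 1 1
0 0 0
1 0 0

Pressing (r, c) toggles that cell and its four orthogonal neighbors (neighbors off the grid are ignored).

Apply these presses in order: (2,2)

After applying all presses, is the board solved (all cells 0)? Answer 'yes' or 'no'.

After press 1 at (2,2):
0 1 0
1 1 0
0 1 1
1 0 1

Lights still on: 7

Answer: no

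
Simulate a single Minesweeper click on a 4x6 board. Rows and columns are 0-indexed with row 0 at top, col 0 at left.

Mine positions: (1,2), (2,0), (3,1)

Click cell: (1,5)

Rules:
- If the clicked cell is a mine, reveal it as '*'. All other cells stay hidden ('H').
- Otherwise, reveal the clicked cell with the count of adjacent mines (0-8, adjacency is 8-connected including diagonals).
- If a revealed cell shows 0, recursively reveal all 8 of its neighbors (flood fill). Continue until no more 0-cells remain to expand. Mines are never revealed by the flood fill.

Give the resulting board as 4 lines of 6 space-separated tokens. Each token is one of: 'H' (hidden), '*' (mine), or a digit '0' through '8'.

H H H 1 0 0
H H H 1 0 0
H H 2 1 0 0
H H 1 0 0 0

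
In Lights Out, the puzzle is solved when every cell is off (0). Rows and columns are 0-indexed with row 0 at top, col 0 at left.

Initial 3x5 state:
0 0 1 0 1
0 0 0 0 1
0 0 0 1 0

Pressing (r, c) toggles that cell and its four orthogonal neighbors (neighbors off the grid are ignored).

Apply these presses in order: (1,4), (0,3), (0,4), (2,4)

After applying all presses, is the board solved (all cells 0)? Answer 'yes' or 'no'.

After press 1 at (1,4):
0 0 1 0 0
0 0 0 1 0
0 0 0 1 1

After press 2 at (0,3):
0 0 0 1 1
0 0 0 0 0
0 0 0 1 1

After press 3 at (0,4):
0 0 0 0 0
0 0 0 0 1
0 0 0 1 1

After press 4 at (2,4):
0 0 0 0 0
0 0 0 0 0
0 0 0 0 0

Lights still on: 0

Answer: yes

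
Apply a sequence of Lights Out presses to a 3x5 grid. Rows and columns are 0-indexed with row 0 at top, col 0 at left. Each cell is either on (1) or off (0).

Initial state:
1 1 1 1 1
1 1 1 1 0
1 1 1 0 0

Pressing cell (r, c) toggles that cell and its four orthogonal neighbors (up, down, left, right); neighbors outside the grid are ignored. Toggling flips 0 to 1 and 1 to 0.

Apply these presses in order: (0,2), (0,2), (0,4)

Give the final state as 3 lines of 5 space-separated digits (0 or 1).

After press 1 at (0,2):
1 0 0 0 1
1 1 0 1 0
1 1 1 0 0

After press 2 at (0,2):
1 1 1 1 1
1 1 1 1 0
1 1 1 0 0

After press 3 at (0,4):
1 1 1 0 0
1 1 1 1 1
1 1 1 0 0

Answer: 1 1 1 0 0
1 1 1 1 1
1 1 1 0 0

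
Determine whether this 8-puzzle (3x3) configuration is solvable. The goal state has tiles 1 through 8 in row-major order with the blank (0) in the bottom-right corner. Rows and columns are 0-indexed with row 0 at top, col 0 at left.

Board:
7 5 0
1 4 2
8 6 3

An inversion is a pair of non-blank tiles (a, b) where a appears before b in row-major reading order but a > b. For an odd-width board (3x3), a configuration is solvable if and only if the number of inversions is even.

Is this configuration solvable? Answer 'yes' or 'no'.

Inversions (pairs i<j in row-major order where tile[i] > tile[j] > 0): 15
15 is odd, so the puzzle is not solvable.

Answer: no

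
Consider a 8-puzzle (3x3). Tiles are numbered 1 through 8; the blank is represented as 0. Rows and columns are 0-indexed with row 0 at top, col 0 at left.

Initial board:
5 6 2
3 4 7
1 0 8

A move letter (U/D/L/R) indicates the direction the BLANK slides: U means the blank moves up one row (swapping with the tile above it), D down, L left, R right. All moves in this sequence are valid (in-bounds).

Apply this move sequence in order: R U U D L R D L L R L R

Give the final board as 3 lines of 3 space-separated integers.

After move 1 (R):
5 6 2
3 4 7
1 8 0

After move 2 (U):
5 6 2
3 4 0
1 8 7

After move 3 (U):
5 6 0
3 4 2
1 8 7

After move 4 (D):
5 6 2
3 4 0
1 8 7

After move 5 (L):
5 6 2
3 0 4
1 8 7

After move 6 (R):
5 6 2
3 4 0
1 8 7

After move 7 (D):
5 6 2
3 4 7
1 8 0

After move 8 (L):
5 6 2
3 4 7
1 0 8

After move 9 (L):
5 6 2
3 4 7
0 1 8

After move 10 (R):
5 6 2
3 4 7
1 0 8

After move 11 (L):
5 6 2
3 4 7
0 1 8

After move 12 (R):
5 6 2
3 4 7
1 0 8

Answer: 5 6 2
3 4 7
1 0 8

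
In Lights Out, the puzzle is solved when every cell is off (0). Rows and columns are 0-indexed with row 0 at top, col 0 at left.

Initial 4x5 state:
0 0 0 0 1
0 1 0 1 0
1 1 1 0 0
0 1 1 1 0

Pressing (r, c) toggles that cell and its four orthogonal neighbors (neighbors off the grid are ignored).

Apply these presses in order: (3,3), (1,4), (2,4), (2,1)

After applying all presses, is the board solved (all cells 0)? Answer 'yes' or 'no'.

After press 1 at (3,3):
0 0 0 0 1
0 1 0 1 0
1 1 1 1 0
0 1 0 0 1

After press 2 at (1,4):
0 0 0 0 0
0 1 0 0 1
1 1 1 1 1
0 1 0 0 1

After press 3 at (2,4):
0 0 0 0 0
0 1 0 0 0
1 1 1 0 0
0 1 0 0 0

After press 4 at (2,1):
0 0 0 0 0
0 0 0 0 0
0 0 0 0 0
0 0 0 0 0

Lights still on: 0

Answer: yes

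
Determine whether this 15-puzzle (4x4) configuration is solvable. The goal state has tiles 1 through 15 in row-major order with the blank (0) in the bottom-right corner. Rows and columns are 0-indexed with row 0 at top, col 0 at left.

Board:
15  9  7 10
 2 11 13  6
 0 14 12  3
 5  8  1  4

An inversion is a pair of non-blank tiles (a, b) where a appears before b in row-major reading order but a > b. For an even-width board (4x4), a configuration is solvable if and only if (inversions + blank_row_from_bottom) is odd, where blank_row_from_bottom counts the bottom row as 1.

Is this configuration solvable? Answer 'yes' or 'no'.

Inversions: 69
Blank is in row 2 (0-indexed from top), which is row 2 counting from the bottom (bottom = 1).
69 + 2 = 71, which is odd, so the puzzle is solvable.

Answer: yes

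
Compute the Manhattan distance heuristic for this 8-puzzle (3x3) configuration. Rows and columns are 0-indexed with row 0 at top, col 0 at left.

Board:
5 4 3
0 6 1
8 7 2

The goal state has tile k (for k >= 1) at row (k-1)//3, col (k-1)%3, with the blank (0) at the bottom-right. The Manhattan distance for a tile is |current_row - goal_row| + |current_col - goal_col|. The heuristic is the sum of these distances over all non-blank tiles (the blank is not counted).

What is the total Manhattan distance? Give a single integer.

Tile 5: at (0,0), goal (1,1), distance |0-1|+|0-1| = 2
Tile 4: at (0,1), goal (1,0), distance |0-1|+|1-0| = 2
Tile 3: at (0,2), goal (0,2), distance |0-0|+|2-2| = 0
Tile 6: at (1,1), goal (1,2), distance |1-1|+|1-2| = 1
Tile 1: at (1,2), goal (0,0), distance |1-0|+|2-0| = 3
Tile 8: at (2,0), goal (2,1), distance |2-2|+|0-1| = 1
Tile 7: at (2,1), goal (2,0), distance |2-2|+|1-0| = 1
Tile 2: at (2,2), goal (0,1), distance |2-0|+|2-1| = 3
Sum: 2 + 2 + 0 + 1 + 3 + 1 + 1 + 3 = 13

Answer: 13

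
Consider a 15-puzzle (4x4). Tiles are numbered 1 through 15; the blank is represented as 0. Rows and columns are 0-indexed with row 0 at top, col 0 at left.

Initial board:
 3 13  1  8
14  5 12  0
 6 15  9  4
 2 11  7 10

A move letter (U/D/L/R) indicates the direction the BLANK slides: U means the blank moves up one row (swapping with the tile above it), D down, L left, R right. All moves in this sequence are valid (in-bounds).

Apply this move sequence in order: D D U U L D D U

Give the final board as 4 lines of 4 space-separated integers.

After move 1 (D):
 3 13  1  8
14  5 12  4
 6 15  9  0
 2 11  7 10

After move 2 (D):
 3 13  1  8
14  5 12  4
 6 15  9 10
 2 11  7  0

After move 3 (U):
 3 13  1  8
14  5 12  4
 6 15  9  0
 2 11  7 10

After move 4 (U):
 3 13  1  8
14  5 12  0
 6 15  9  4
 2 11  7 10

After move 5 (L):
 3 13  1  8
14  5  0 12
 6 15  9  4
 2 11  7 10

After move 6 (D):
 3 13  1  8
14  5  9 12
 6 15  0  4
 2 11  7 10

After move 7 (D):
 3 13  1  8
14  5  9 12
 6 15  7  4
 2 11  0 10

After move 8 (U):
 3 13  1  8
14  5  9 12
 6 15  0  4
 2 11  7 10

Answer:  3 13  1  8
14  5  9 12
 6 15  0  4
 2 11  7 10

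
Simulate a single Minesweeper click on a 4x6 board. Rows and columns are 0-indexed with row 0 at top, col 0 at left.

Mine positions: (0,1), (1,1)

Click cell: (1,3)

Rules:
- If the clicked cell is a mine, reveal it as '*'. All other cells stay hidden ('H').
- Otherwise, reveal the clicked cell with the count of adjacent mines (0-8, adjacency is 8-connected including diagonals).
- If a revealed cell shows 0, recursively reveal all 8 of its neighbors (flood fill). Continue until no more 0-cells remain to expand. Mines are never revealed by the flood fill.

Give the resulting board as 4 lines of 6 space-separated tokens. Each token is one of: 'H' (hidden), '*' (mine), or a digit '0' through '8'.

H H 2 0 0 0
H H 2 0 0 0
1 1 1 0 0 0
0 0 0 0 0 0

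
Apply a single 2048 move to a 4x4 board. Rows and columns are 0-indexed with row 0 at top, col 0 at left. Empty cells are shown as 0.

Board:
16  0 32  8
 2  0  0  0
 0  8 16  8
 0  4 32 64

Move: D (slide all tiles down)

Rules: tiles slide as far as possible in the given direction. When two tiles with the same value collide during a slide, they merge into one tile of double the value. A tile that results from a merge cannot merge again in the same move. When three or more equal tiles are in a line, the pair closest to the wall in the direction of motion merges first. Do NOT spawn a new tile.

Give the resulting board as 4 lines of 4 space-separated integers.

Slide down:
col 0: [16, 2, 0, 0] -> [0, 0, 16, 2]
col 1: [0, 0, 8, 4] -> [0, 0, 8, 4]
col 2: [32, 0, 16, 32] -> [0, 32, 16, 32]
col 3: [8, 0, 8, 64] -> [0, 0, 16, 64]

Answer:  0  0  0  0
 0  0 32  0
16  8 16 16
 2  4 32 64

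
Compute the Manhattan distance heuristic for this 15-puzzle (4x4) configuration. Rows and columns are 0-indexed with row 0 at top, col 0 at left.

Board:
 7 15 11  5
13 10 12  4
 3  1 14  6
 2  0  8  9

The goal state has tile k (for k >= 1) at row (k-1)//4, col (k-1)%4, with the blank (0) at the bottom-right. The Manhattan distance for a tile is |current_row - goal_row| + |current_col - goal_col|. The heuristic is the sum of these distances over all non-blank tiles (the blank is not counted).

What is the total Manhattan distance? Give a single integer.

Answer: 42

Derivation:
Tile 7: at (0,0), goal (1,2), distance |0-1|+|0-2| = 3
Tile 15: at (0,1), goal (3,2), distance |0-3|+|1-2| = 4
Tile 11: at (0,2), goal (2,2), distance |0-2|+|2-2| = 2
Tile 5: at (0,3), goal (1,0), distance |0-1|+|3-0| = 4
Tile 13: at (1,0), goal (3,0), distance |1-3|+|0-0| = 2
Tile 10: at (1,1), goal (2,1), distance |1-2|+|1-1| = 1
Tile 12: at (1,2), goal (2,3), distance |1-2|+|2-3| = 2
Tile 4: at (1,3), goal (0,3), distance |1-0|+|3-3| = 1
Tile 3: at (2,0), goal (0,2), distance |2-0|+|0-2| = 4
Tile 1: at (2,1), goal (0,0), distance |2-0|+|1-0| = 3
Tile 14: at (2,2), goal (3,1), distance |2-3|+|2-1| = 2
Tile 6: at (2,3), goal (1,1), distance |2-1|+|3-1| = 3
Tile 2: at (3,0), goal (0,1), distance |3-0|+|0-1| = 4
Tile 8: at (3,2), goal (1,3), distance |3-1|+|2-3| = 3
Tile 9: at (3,3), goal (2,0), distance |3-2|+|3-0| = 4
Sum: 3 + 4 + 2 + 4 + 2 + 1 + 2 + 1 + 4 + 3 + 2 + 3 + 4 + 3 + 4 = 42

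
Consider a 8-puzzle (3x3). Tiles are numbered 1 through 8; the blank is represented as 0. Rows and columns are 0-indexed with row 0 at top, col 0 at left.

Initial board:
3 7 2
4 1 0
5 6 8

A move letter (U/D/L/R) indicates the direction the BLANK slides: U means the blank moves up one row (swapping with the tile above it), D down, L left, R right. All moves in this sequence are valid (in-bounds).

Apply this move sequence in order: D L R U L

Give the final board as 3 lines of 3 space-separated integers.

Answer: 3 7 2
4 0 1
5 6 8

Derivation:
After move 1 (D):
3 7 2
4 1 8
5 6 0

After move 2 (L):
3 7 2
4 1 8
5 0 6

After move 3 (R):
3 7 2
4 1 8
5 6 0

After move 4 (U):
3 7 2
4 1 0
5 6 8

After move 5 (L):
3 7 2
4 0 1
5 6 8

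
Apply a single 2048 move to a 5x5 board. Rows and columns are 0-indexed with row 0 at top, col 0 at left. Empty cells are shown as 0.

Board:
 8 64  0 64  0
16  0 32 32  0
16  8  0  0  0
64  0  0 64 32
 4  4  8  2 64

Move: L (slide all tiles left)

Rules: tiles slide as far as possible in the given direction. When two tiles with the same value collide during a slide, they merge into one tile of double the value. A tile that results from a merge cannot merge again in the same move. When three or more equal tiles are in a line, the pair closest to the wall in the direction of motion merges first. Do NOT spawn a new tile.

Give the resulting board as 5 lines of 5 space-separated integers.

Answer:   8 128   0   0   0
 16  64   0   0   0
 16   8   0   0   0
128  32   0   0   0
  8   8   2  64   0

Derivation:
Slide left:
row 0: [8, 64, 0, 64, 0] -> [8, 128, 0, 0, 0]
row 1: [16, 0, 32, 32, 0] -> [16, 64, 0, 0, 0]
row 2: [16, 8, 0, 0, 0] -> [16, 8, 0, 0, 0]
row 3: [64, 0, 0, 64, 32] -> [128, 32, 0, 0, 0]
row 4: [4, 4, 8, 2, 64] -> [8, 8, 2, 64, 0]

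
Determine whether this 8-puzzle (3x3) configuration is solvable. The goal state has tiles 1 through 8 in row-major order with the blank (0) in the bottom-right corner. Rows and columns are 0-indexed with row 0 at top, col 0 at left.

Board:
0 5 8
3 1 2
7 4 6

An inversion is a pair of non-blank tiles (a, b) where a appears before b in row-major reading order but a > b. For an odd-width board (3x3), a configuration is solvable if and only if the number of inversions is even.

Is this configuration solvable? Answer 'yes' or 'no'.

Answer: yes

Derivation:
Inversions (pairs i<j in row-major order where tile[i] > tile[j] > 0): 14
14 is even, so the puzzle is solvable.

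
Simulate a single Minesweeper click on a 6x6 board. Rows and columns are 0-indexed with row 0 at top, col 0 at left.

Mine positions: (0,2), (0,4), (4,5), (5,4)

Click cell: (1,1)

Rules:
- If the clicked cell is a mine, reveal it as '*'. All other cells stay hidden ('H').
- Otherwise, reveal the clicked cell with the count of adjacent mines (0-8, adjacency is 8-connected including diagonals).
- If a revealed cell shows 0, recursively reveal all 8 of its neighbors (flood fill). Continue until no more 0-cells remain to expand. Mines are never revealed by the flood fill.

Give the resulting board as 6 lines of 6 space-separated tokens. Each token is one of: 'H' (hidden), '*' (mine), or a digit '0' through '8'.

H H H H H H
H 1 H H H H
H H H H H H
H H H H H H
H H H H H H
H H H H H H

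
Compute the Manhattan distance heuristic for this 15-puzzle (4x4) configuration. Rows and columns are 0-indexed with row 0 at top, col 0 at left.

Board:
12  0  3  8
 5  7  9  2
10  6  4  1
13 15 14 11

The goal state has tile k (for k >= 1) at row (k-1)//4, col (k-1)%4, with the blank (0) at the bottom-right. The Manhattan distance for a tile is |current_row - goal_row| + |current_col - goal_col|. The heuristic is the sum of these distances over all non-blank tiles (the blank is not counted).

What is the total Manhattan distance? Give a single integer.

Answer: 27

Derivation:
Tile 12: (0,0)->(2,3) = 5
Tile 3: (0,2)->(0,2) = 0
Tile 8: (0,3)->(1,3) = 1
Tile 5: (1,0)->(1,0) = 0
Tile 7: (1,1)->(1,2) = 1
Tile 9: (1,2)->(2,0) = 3
Tile 2: (1,3)->(0,1) = 3
Tile 10: (2,0)->(2,1) = 1
Tile 6: (2,1)->(1,1) = 1
Tile 4: (2,2)->(0,3) = 3
Tile 1: (2,3)->(0,0) = 5
Tile 13: (3,0)->(3,0) = 0
Tile 15: (3,1)->(3,2) = 1
Tile 14: (3,2)->(3,1) = 1
Tile 11: (3,3)->(2,2) = 2
Sum: 5 + 0 + 1 + 0 + 1 + 3 + 3 + 1 + 1 + 3 + 5 + 0 + 1 + 1 + 2 = 27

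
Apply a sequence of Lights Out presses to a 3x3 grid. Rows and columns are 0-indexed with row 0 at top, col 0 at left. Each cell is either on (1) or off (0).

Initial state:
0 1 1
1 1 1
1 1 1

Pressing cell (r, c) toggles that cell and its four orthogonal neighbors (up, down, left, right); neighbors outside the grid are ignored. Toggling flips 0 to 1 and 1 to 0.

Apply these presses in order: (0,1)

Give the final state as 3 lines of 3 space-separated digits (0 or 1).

Answer: 1 0 0
1 0 1
1 1 1

Derivation:
After press 1 at (0,1):
1 0 0
1 0 1
1 1 1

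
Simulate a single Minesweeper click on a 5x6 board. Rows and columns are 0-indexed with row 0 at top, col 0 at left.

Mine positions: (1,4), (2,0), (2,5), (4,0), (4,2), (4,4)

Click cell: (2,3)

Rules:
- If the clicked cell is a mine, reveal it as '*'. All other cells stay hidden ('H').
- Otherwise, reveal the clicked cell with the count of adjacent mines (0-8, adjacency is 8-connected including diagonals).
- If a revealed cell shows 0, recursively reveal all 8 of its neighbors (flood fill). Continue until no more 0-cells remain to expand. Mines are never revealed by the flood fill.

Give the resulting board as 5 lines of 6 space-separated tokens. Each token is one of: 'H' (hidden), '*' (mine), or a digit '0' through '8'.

H H H H H H
H H H H H H
H H H 1 H H
H H H H H H
H H H H H H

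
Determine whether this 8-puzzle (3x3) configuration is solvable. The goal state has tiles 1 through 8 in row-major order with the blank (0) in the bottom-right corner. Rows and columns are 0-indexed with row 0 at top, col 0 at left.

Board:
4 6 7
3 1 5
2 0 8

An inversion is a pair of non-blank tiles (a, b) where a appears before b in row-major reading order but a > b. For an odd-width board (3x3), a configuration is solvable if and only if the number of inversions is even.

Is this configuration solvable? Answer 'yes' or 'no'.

Answer: yes

Derivation:
Inversions (pairs i<j in row-major order where tile[i] > tile[j] > 0): 14
14 is even, so the puzzle is solvable.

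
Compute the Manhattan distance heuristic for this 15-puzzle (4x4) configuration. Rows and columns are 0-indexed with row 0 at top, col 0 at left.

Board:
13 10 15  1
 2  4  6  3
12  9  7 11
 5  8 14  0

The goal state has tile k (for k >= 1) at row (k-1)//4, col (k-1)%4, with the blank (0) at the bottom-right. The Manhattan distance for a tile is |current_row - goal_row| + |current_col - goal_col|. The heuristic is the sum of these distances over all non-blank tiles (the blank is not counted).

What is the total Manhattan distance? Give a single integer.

Answer: 32

Derivation:
Tile 13: (0,0)->(3,0) = 3
Tile 10: (0,1)->(2,1) = 2
Tile 15: (0,2)->(3,2) = 3
Tile 1: (0,3)->(0,0) = 3
Tile 2: (1,0)->(0,1) = 2
Tile 4: (1,1)->(0,3) = 3
Tile 6: (1,2)->(1,1) = 1
Tile 3: (1,3)->(0,2) = 2
Tile 12: (2,0)->(2,3) = 3
Tile 9: (2,1)->(2,0) = 1
Tile 7: (2,2)->(1,2) = 1
Tile 11: (2,3)->(2,2) = 1
Tile 5: (3,0)->(1,0) = 2
Tile 8: (3,1)->(1,3) = 4
Tile 14: (3,2)->(3,1) = 1
Sum: 3 + 2 + 3 + 3 + 2 + 3 + 1 + 2 + 3 + 1 + 1 + 1 + 2 + 4 + 1 = 32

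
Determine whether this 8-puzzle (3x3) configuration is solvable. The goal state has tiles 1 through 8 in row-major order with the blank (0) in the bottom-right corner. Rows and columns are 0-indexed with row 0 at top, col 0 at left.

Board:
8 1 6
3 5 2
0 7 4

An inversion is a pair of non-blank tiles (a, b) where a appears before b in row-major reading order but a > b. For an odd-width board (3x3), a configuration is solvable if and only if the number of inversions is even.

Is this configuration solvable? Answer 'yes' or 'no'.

Answer: no

Derivation:
Inversions (pairs i<j in row-major order where tile[i] > tile[j] > 0): 15
15 is odd, so the puzzle is not solvable.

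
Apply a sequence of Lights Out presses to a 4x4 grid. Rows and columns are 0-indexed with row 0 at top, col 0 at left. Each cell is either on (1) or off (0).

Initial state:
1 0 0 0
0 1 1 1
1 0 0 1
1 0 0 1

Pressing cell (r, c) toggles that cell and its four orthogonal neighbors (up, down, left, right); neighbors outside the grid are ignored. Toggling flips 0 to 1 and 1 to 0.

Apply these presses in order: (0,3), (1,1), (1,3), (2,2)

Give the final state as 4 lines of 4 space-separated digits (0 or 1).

Answer: 1 1 1 0
1 0 0 1
1 0 1 1
1 0 1 1

Derivation:
After press 1 at (0,3):
1 0 1 1
0 1 1 0
1 0 0 1
1 0 0 1

After press 2 at (1,1):
1 1 1 1
1 0 0 0
1 1 0 1
1 0 0 1

After press 3 at (1,3):
1 1 1 0
1 0 1 1
1 1 0 0
1 0 0 1

After press 4 at (2,2):
1 1 1 0
1 0 0 1
1 0 1 1
1 0 1 1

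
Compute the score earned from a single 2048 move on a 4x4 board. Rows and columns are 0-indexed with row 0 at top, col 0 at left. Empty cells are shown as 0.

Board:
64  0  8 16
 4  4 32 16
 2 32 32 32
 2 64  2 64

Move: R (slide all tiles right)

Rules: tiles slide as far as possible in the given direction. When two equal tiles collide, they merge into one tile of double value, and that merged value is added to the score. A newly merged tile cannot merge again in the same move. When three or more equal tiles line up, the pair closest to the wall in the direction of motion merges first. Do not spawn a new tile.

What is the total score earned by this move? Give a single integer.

Slide right:
row 0: [64, 0, 8, 16] -> [0, 64, 8, 16]  score +0 (running 0)
row 1: [4, 4, 32, 16] -> [0, 8, 32, 16]  score +8 (running 8)
row 2: [2, 32, 32, 32] -> [0, 2, 32, 64]  score +64 (running 72)
row 3: [2, 64, 2, 64] -> [2, 64, 2, 64]  score +0 (running 72)
Board after move:
 0 64  8 16
 0  8 32 16
 0  2 32 64
 2 64  2 64

Answer: 72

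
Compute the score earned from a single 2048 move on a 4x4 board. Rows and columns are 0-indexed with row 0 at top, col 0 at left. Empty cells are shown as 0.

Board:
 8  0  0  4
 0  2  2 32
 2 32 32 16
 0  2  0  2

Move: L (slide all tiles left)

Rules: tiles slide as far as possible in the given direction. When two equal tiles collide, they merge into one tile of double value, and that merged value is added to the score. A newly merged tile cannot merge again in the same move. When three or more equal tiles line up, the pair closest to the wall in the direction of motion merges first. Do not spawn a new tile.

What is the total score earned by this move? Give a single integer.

Answer: 72

Derivation:
Slide left:
row 0: [8, 0, 0, 4] -> [8, 4, 0, 0]  score +0 (running 0)
row 1: [0, 2, 2, 32] -> [4, 32, 0, 0]  score +4 (running 4)
row 2: [2, 32, 32, 16] -> [2, 64, 16, 0]  score +64 (running 68)
row 3: [0, 2, 0, 2] -> [4, 0, 0, 0]  score +4 (running 72)
Board after move:
 8  4  0  0
 4 32  0  0
 2 64 16  0
 4  0  0  0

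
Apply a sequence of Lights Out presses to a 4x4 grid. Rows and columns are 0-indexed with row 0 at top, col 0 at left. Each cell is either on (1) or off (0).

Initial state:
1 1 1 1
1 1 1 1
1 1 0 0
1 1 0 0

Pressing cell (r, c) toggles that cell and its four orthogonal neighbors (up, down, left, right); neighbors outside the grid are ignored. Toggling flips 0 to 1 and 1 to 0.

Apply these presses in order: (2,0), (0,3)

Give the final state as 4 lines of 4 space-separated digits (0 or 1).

Answer: 1 1 0 0
0 1 1 0
0 0 0 0
0 1 0 0

Derivation:
After press 1 at (2,0):
1 1 1 1
0 1 1 1
0 0 0 0
0 1 0 0

After press 2 at (0,3):
1 1 0 0
0 1 1 0
0 0 0 0
0 1 0 0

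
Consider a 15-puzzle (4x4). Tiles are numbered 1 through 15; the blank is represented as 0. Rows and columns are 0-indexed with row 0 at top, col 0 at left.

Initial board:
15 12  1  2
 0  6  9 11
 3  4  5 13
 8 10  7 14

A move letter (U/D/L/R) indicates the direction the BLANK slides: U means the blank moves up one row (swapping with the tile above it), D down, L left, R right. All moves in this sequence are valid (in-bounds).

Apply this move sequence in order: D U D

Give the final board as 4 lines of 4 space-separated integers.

Answer: 15 12  1  2
 3  6  9 11
 0  4  5 13
 8 10  7 14

Derivation:
After move 1 (D):
15 12  1  2
 3  6  9 11
 0  4  5 13
 8 10  7 14

After move 2 (U):
15 12  1  2
 0  6  9 11
 3  4  5 13
 8 10  7 14

After move 3 (D):
15 12  1  2
 3  6  9 11
 0  4  5 13
 8 10  7 14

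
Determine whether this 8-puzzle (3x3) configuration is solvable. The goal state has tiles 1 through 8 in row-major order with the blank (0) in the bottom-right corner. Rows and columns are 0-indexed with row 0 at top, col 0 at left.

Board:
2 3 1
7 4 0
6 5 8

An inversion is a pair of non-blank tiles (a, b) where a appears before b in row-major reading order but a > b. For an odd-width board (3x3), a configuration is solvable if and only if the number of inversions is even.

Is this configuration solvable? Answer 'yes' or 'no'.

Answer: yes

Derivation:
Inversions (pairs i<j in row-major order where tile[i] > tile[j] > 0): 6
6 is even, so the puzzle is solvable.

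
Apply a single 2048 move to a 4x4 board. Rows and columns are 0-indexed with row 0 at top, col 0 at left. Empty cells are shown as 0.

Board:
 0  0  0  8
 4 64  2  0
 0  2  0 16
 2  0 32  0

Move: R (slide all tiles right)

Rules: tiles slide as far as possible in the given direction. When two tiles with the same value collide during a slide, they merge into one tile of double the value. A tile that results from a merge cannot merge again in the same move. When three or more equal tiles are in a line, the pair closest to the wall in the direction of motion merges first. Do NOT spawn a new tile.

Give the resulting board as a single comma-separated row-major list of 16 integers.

Answer: 0, 0, 0, 8, 0, 4, 64, 2, 0, 0, 2, 16, 0, 0, 2, 32

Derivation:
Slide right:
row 0: [0, 0, 0, 8] -> [0, 0, 0, 8]
row 1: [4, 64, 2, 0] -> [0, 4, 64, 2]
row 2: [0, 2, 0, 16] -> [0, 0, 2, 16]
row 3: [2, 0, 32, 0] -> [0, 0, 2, 32]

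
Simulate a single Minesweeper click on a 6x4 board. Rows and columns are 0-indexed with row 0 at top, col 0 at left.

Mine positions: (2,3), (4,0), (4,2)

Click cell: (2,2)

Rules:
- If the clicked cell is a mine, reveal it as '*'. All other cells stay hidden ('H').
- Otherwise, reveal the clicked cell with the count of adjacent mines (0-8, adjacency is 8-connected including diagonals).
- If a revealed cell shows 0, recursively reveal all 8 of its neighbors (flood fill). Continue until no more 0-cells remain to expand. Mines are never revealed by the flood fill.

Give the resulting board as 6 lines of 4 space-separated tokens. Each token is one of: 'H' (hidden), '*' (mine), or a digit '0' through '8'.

H H H H
H H H H
H H 1 H
H H H H
H H H H
H H H H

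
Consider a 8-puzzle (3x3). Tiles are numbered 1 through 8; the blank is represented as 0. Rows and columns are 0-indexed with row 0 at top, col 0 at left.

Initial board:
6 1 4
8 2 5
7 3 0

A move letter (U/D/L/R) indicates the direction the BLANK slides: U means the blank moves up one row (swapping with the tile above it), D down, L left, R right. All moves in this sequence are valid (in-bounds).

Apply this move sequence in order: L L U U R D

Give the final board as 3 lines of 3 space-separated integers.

Answer: 1 2 4
6 0 5
8 7 3

Derivation:
After move 1 (L):
6 1 4
8 2 5
7 0 3

After move 2 (L):
6 1 4
8 2 5
0 7 3

After move 3 (U):
6 1 4
0 2 5
8 7 3

After move 4 (U):
0 1 4
6 2 5
8 7 3

After move 5 (R):
1 0 4
6 2 5
8 7 3

After move 6 (D):
1 2 4
6 0 5
8 7 3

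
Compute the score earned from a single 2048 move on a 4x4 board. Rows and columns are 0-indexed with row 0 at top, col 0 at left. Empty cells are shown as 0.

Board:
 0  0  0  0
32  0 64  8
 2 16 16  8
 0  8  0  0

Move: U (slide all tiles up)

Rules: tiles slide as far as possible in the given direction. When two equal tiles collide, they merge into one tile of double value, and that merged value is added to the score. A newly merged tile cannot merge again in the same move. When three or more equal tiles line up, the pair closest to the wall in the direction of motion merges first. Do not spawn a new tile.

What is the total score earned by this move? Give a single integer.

Slide up:
col 0: [0, 32, 2, 0] -> [32, 2, 0, 0]  score +0 (running 0)
col 1: [0, 0, 16, 8] -> [16, 8, 0, 0]  score +0 (running 0)
col 2: [0, 64, 16, 0] -> [64, 16, 0, 0]  score +0 (running 0)
col 3: [0, 8, 8, 0] -> [16, 0, 0, 0]  score +16 (running 16)
Board after move:
32 16 64 16
 2  8 16  0
 0  0  0  0
 0  0  0  0

Answer: 16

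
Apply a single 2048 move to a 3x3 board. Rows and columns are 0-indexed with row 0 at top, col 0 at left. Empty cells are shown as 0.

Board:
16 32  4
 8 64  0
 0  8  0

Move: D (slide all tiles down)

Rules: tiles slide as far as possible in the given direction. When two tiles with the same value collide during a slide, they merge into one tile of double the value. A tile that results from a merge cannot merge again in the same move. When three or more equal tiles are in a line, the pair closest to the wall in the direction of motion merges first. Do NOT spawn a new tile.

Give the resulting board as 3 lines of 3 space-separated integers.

Slide down:
col 0: [16, 8, 0] -> [0, 16, 8]
col 1: [32, 64, 8] -> [32, 64, 8]
col 2: [4, 0, 0] -> [0, 0, 4]

Answer:  0 32  0
16 64  0
 8  8  4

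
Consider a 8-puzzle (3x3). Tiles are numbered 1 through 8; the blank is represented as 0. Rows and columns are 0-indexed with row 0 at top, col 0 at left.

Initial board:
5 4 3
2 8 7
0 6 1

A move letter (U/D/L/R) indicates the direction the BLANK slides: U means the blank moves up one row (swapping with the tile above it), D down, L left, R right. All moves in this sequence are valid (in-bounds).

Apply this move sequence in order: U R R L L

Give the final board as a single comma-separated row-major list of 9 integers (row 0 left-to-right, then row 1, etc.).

After move 1 (U):
5 4 3
0 8 7
2 6 1

After move 2 (R):
5 4 3
8 0 7
2 6 1

After move 3 (R):
5 4 3
8 7 0
2 6 1

After move 4 (L):
5 4 3
8 0 7
2 6 1

After move 5 (L):
5 4 3
0 8 7
2 6 1

Answer: 5, 4, 3, 0, 8, 7, 2, 6, 1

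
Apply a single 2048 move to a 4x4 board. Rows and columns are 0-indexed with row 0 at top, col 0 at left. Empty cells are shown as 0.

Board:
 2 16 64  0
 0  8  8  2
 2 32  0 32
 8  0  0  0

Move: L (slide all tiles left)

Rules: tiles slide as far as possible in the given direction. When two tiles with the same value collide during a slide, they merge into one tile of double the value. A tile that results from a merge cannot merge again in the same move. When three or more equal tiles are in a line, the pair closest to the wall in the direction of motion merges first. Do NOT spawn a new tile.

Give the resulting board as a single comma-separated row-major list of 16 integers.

Slide left:
row 0: [2, 16, 64, 0] -> [2, 16, 64, 0]
row 1: [0, 8, 8, 2] -> [16, 2, 0, 0]
row 2: [2, 32, 0, 32] -> [2, 64, 0, 0]
row 3: [8, 0, 0, 0] -> [8, 0, 0, 0]

Answer: 2, 16, 64, 0, 16, 2, 0, 0, 2, 64, 0, 0, 8, 0, 0, 0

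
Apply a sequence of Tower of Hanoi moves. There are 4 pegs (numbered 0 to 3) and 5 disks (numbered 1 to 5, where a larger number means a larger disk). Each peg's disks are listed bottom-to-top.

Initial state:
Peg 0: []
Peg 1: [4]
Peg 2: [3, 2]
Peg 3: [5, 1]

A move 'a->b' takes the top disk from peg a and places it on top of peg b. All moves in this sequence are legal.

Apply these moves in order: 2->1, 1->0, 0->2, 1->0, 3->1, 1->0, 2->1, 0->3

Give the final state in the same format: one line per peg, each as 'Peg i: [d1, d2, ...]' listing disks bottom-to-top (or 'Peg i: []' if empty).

After move 1 (2->1):
Peg 0: []
Peg 1: [4, 2]
Peg 2: [3]
Peg 3: [5, 1]

After move 2 (1->0):
Peg 0: [2]
Peg 1: [4]
Peg 2: [3]
Peg 3: [5, 1]

After move 3 (0->2):
Peg 0: []
Peg 1: [4]
Peg 2: [3, 2]
Peg 3: [5, 1]

After move 4 (1->0):
Peg 0: [4]
Peg 1: []
Peg 2: [3, 2]
Peg 3: [5, 1]

After move 5 (3->1):
Peg 0: [4]
Peg 1: [1]
Peg 2: [3, 2]
Peg 3: [5]

After move 6 (1->0):
Peg 0: [4, 1]
Peg 1: []
Peg 2: [3, 2]
Peg 3: [5]

After move 7 (2->1):
Peg 0: [4, 1]
Peg 1: [2]
Peg 2: [3]
Peg 3: [5]

After move 8 (0->3):
Peg 0: [4]
Peg 1: [2]
Peg 2: [3]
Peg 3: [5, 1]

Answer: Peg 0: [4]
Peg 1: [2]
Peg 2: [3]
Peg 3: [5, 1]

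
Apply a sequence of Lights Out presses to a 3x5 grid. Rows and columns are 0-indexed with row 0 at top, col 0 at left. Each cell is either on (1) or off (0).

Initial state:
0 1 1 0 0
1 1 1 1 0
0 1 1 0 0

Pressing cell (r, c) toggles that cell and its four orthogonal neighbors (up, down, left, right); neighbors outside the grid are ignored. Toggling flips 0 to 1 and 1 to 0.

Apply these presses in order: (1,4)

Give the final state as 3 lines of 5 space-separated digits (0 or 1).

After press 1 at (1,4):
0 1 1 0 1
1 1 1 0 1
0 1 1 0 1

Answer: 0 1 1 0 1
1 1 1 0 1
0 1 1 0 1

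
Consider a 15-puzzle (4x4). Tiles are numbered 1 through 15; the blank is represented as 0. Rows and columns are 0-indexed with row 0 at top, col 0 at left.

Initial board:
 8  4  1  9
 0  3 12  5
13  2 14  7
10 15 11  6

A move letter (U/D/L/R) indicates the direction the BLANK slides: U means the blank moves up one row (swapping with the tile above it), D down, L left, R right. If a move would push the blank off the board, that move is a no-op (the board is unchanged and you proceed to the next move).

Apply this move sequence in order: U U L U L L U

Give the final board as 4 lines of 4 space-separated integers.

Answer:  0  4  1  9
 8  3 12  5
13  2 14  7
10 15 11  6

Derivation:
After move 1 (U):
 0  4  1  9
 8  3 12  5
13  2 14  7
10 15 11  6

After move 2 (U):
 0  4  1  9
 8  3 12  5
13  2 14  7
10 15 11  6

After move 3 (L):
 0  4  1  9
 8  3 12  5
13  2 14  7
10 15 11  6

After move 4 (U):
 0  4  1  9
 8  3 12  5
13  2 14  7
10 15 11  6

After move 5 (L):
 0  4  1  9
 8  3 12  5
13  2 14  7
10 15 11  6

After move 6 (L):
 0  4  1  9
 8  3 12  5
13  2 14  7
10 15 11  6

After move 7 (U):
 0  4  1  9
 8  3 12  5
13  2 14  7
10 15 11  6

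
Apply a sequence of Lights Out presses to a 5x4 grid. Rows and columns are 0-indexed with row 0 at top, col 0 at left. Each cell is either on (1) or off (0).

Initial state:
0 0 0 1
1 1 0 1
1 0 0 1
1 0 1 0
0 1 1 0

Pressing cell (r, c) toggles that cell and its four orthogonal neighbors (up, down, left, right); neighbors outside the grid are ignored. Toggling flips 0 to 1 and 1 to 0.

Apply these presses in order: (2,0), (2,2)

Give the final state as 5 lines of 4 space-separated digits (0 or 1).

Answer: 0 0 0 1
0 1 1 1
0 0 1 0
0 0 0 0
0 1 1 0

Derivation:
After press 1 at (2,0):
0 0 0 1
0 1 0 1
0 1 0 1
0 0 1 0
0 1 1 0

After press 2 at (2,2):
0 0 0 1
0 1 1 1
0 0 1 0
0 0 0 0
0 1 1 0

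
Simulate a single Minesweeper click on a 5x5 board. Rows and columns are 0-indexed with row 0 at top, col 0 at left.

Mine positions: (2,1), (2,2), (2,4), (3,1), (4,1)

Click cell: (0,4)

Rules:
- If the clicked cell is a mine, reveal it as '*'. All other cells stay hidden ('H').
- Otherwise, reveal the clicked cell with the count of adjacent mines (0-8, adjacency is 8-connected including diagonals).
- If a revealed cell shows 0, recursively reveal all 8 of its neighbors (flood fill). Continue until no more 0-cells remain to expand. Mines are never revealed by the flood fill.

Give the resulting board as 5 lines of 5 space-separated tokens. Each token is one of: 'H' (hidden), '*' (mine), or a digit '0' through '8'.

0 0 0 0 0
1 2 2 2 1
H H H H H
H H H H H
H H H H H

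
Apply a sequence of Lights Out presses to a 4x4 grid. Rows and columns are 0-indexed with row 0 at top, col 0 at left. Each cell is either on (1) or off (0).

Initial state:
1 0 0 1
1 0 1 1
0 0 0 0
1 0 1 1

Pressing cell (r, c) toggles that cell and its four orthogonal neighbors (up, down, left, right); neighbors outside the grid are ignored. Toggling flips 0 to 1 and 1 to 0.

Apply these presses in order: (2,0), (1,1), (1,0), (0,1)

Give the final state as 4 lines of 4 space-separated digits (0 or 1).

Answer: 1 0 1 1
0 1 0 1
0 0 0 0
0 0 1 1

Derivation:
After press 1 at (2,0):
1 0 0 1
0 0 1 1
1 1 0 0
0 0 1 1

After press 2 at (1,1):
1 1 0 1
1 1 0 1
1 0 0 0
0 0 1 1

After press 3 at (1,0):
0 1 0 1
0 0 0 1
0 0 0 0
0 0 1 1

After press 4 at (0,1):
1 0 1 1
0 1 0 1
0 0 0 0
0 0 1 1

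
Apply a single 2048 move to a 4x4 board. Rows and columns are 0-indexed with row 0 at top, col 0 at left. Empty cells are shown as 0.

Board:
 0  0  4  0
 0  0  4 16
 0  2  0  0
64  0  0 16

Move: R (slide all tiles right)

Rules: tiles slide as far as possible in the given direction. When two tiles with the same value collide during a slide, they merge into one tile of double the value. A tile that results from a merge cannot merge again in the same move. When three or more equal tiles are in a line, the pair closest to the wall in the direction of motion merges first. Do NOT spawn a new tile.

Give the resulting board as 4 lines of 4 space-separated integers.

Slide right:
row 0: [0, 0, 4, 0] -> [0, 0, 0, 4]
row 1: [0, 0, 4, 16] -> [0, 0, 4, 16]
row 2: [0, 2, 0, 0] -> [0, 0, 0, 2]
row 3: [64, 0, 0, 16] -> [0, 0, 64, 16]

Answer:  0  0  0  4
 0  0  4 16
 0  0  0  2
 0  0 64 16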